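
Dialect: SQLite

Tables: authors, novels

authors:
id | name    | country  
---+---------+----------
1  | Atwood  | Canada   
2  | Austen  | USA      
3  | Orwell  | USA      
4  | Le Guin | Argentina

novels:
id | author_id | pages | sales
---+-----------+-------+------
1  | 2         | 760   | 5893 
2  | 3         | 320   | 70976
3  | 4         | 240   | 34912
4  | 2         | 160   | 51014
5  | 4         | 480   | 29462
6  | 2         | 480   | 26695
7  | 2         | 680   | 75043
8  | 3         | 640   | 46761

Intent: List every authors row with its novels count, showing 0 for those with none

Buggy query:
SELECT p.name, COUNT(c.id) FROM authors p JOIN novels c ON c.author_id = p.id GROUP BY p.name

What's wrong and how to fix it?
Bug: INNER JOIN drops authors rows that have no matching novels rows

Fix: Use LEFT JOIN so parents without children still appear (COUNT(c.id) gives 0)

Corrected query:
SELECT p.name, COUNT(c.id) FROM authors p LEFT JOIN novels c ON c.author_id = p.id GROUP BY p.name

Result:
name    | COUNT(c.id)
--------+------------
Atwood  | 0          
Austen  | 4          
Le Guin | 2          
Orwell  | 2          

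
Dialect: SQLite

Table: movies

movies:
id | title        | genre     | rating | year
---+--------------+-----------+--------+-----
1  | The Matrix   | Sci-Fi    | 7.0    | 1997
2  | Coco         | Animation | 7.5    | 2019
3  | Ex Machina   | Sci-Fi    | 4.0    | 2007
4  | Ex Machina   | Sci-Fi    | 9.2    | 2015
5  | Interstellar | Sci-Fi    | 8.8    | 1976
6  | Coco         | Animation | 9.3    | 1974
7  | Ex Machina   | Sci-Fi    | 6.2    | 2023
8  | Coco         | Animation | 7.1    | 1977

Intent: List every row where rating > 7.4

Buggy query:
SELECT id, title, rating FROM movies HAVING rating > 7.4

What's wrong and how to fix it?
Bug: HAVING filters the output of aggregation, but this query has no GROUP BY and no aggregate functions, so SQLite rejects it (HAVING clause on a non-aggregate query); the condition here is per row

Fix: Use WHERE for row-level filtering

Corrected query:
SELECT id, title, rating FROM movies WHERE rating > 7.4

Result:
id | title        | rating
---+--------------+-------
2  | Coco         | 7.5   
4  | Ex Machina   | 9.2   
5  | Interstellar | 8.8   
6  | Coco         | 9.3   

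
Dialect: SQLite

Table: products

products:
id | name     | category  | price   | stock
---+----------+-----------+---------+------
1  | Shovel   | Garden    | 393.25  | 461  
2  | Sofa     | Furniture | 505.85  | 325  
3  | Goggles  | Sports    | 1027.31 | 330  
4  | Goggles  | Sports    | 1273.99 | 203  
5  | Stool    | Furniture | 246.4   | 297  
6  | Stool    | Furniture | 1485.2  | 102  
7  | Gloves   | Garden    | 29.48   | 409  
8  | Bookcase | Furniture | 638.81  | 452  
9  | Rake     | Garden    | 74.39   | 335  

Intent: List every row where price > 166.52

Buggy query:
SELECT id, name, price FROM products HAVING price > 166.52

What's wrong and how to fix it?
Bug: HAVING filters the output of aggregation, but this query has no GROUP BY and no aggregate functions, so SQLite rejects it (HAVING clause on a non-aggregate query); the condition here is per row

Fix: Use WHERE for row-level filtering

Corrected query:
SELECT id, name, price FROM products WHERE price > 166.52

Result:
id | name     | price  
---+----------+--------
1  | Shovel   | 393.25 
2  | Sofa     | 505.85 
3  | Goggles  | 1027.31
4  | Goggles  | 1273.99
5  | Stool    | 246.4  
6  | Stool    | 1485.2 
8  | Bookcase | 638.81 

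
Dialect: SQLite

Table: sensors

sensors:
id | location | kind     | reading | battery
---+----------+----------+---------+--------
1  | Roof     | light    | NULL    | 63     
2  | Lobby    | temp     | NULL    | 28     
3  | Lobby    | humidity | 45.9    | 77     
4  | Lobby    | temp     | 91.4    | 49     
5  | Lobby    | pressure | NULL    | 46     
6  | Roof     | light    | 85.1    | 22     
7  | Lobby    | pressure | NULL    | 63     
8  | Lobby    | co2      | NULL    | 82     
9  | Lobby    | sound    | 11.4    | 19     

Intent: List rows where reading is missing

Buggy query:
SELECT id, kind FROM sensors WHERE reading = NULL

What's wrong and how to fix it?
Bug: Comparing to NULL with '=' never matches; NULL = NULL is unknown, not true

Fix: Replace '= NULL' with 'IS NULL'

Corrected query:
SELECT id, kind FROM sensors WHERE reading IS NULL

Result:
id | kind    
---+---------
1  | light   
2  | temp    
5  | pressure
7  | pressure
8  | co2     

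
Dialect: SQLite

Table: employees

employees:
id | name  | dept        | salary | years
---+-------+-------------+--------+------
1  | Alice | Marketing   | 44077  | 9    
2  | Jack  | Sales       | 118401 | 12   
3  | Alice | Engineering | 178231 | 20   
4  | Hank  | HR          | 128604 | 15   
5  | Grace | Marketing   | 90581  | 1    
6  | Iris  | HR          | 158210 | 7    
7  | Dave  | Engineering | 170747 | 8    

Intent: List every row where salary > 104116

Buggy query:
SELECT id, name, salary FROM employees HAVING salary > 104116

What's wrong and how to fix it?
Bug: HAVING filters the output of aggregation, but this query has no GROUP BY and no aggregate functions, so SQLite rejects it (HAVING clause on a non-aggregate query); the condition here is per row

Fix: Use WHERE for row-level filtering

Corrected query:
SELECT id, name, salary FROM employees WHERE salary > 104116

Result:
id | name  | salary
---+-------+-------
2  | Jack  | 118401
3  | Alice | 178231
4  | Hank  | 128604
6  | Iris  | 158210
7  | Dave  | 170747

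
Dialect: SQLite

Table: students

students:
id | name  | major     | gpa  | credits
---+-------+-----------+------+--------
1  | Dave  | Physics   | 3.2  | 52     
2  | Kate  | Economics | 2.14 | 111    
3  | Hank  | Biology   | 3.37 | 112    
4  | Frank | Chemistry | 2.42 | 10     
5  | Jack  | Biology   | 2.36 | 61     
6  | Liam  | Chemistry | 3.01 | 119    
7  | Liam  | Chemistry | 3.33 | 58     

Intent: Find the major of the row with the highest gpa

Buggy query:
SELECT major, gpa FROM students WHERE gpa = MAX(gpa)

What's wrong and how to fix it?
Bug: WHERE is evaluated per row; an aggregate over the whole table isn't defined there

Fix: Wrap MAX in a scalar subquery so WHERE compares against a single value

Corrected query:
SELECT major, gpa FROM students WHERE gpa = (SELECT MAX(gpa) FROM students)

Result:
major   | gpa 
--------+-----
Biology | 3.37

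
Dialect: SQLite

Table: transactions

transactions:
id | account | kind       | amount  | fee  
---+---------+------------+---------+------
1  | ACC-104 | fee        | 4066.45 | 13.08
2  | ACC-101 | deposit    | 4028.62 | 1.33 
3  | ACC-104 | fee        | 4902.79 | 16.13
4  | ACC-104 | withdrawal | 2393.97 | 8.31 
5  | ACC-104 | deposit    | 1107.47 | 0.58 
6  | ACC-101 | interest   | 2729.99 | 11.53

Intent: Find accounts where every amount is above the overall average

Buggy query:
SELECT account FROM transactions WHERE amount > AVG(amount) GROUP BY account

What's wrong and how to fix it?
Bug: WHERE evaluates per row before aggregation, so AVG() is unavailable

Fix: Compute the overall average in a scalar subquery and compare each group's MIN against it in HAVING

Corrected query:
SELECT account FROM transactions GROUP BY account HAVING MIN(amount) > (SELECT AVG(amount) FROM transactions)

Result:
(no rows)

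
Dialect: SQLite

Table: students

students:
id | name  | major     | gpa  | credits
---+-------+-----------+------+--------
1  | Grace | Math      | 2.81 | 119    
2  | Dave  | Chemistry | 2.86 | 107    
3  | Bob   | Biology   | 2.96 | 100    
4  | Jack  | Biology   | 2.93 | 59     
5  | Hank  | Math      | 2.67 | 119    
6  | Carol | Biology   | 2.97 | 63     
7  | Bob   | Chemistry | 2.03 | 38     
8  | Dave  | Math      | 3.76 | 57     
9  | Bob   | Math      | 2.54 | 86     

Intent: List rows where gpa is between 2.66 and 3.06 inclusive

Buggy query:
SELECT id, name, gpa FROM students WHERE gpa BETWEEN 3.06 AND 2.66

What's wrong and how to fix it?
Bug: The bounds are reversed; BETWEEN a AND b requires a <= b to match anything

Fix: Write BETWEEN 2.66 AND 3.06

Corrected query:
SELECT id, name, gpa FROM students WHERE gpa BETWEEN 2.66 AND 3.06

Result:
id | name  | gpa 
---+-------+-----
1  | Grace | 2.81
2  | Dave  | 2.86
3  | Bob   | 2.96
4  | Jack  | 2.93
5  | Hank  | 2.67
6  | Carol | 2.97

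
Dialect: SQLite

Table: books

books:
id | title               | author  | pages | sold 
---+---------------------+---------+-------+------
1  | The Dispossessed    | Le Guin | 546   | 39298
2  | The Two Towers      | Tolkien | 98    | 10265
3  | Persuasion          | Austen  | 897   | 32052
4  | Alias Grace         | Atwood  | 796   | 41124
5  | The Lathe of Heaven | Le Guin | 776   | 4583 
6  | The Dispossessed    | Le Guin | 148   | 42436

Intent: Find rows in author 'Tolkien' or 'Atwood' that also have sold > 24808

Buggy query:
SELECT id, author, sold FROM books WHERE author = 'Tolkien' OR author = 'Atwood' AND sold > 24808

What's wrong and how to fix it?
Bug: AND binds tighter than OR, so this parses as author = 'Tolkien' OR (author = 'Atwood' AND sold > 24808)

Fix: Add parentheses around the OR so the AND applies to both alternatives

Corrected query:
SELECT id, author, sold FROM books WHERE (author = 'Tolkien' OR author = 'Atwood') AND sold > 24808

Result:
id | author | sold 
---+--------+------
4  | Atwood | 41124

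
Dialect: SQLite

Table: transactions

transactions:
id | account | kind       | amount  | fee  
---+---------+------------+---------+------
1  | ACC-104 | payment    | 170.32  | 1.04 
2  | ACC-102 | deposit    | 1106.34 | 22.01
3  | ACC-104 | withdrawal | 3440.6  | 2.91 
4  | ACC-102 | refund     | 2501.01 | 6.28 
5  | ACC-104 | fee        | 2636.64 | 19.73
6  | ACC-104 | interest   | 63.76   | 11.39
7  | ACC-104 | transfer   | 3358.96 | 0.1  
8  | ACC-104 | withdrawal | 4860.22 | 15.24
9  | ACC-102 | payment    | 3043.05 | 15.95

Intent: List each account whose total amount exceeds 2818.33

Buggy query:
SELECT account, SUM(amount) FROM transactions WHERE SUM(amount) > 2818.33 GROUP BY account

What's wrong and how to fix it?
Bug: SUM(amount) is an aggregate, but WHERE filters rows before aggregation

Fix: Move the aggregate condition to a HAVING clause

Corrected query:
SELECT account, SUM(amount) FROM transactions GROUP BY account HAVING SUM(amount) > 2818.33

Result:
account | SUM(amount)
--------+------------
ACC-102 | 6650.4     
ACC-104 | 14530.5    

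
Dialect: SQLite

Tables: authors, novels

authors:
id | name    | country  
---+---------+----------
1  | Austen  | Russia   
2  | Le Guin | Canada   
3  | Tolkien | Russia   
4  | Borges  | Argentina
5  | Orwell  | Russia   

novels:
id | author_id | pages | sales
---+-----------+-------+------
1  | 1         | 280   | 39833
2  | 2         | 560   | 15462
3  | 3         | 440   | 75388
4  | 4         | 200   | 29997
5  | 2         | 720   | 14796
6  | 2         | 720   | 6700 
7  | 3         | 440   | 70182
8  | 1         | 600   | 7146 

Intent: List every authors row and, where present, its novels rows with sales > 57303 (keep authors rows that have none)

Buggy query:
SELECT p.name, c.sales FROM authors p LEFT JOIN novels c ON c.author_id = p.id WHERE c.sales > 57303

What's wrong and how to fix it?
Bug: Filtering c.sales in WHERE discards the NULL rows produced by LEFT JOIN, turning it into an inner join

Fix: Move the right-table condition into the ON clause so unmatched parents are kept

Corrected query:
SELECT p.name, c.sales FROM authors p LEFT JOIN novels c ON c.author_id = p.id AND c.sales > 57303

Result:
name    | sales
--------+------
Austen  | NULL 
Le Guin | NULL 
Tolkien | 70182
Tolkien | 75388
Borges  | NULL 
Orwell  | NULL 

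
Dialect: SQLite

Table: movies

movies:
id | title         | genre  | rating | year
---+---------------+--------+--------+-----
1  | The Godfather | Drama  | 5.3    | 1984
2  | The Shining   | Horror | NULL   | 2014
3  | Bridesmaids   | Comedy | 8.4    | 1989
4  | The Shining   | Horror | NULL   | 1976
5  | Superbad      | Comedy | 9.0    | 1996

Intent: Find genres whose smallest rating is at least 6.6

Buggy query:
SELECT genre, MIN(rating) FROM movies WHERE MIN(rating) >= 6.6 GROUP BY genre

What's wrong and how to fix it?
Bug: Aggregates like MIN are computed per group after WHERE runs

Fix: Replace WHERE with HAVING after the GROUP BY

Corrected query:
SELECT genre, MIN(rating) FROM movies GROUP BY genre HAVING MIN(rating) >= 6.6

Result:
genre  | MIN(rating)
-------+------------
Comedy | 8.4        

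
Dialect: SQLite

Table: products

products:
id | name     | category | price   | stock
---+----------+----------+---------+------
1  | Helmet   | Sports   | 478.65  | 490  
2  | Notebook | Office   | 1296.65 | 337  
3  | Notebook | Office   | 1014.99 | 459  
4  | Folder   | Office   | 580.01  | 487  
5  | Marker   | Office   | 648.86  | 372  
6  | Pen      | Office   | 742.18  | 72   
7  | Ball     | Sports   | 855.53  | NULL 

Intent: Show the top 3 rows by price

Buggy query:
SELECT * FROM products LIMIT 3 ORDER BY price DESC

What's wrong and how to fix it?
Bug: ORDER BY cannot follow LIMIT; LIMIT is the final clause

Fix: Sort with ORDER BY, then apply LIMIT

Corrected query:
SELECT * FROM products ORDER BY price DESC LIMIT 3

Result:
id | name     | category | price   | stock
---+----------+----------+---------+------
2  | Notebook | Office   | 1296.65 | 337  
3  | Notebook | Office   | 1014.99 | 459  
7  | Ball     | Sports   | 855.53  | NULL 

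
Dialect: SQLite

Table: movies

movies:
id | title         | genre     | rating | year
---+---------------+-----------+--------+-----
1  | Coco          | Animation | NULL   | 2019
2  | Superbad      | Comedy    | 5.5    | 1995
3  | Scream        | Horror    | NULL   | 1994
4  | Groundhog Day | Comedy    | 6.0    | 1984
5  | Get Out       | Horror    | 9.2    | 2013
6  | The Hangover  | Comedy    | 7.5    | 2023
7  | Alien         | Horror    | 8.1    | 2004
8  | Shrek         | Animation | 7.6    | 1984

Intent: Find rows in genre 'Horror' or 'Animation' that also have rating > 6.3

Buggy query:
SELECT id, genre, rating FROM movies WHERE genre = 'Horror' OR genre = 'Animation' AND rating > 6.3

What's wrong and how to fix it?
Bug: AND binds tighter than OR, so this parses as genre = 'Horror' OR (genre = 'Animation' AND rating > 6.3)

Fix: Add parentheses around the OR so the AND applies to both alternatives

Corrected query:
SELECT id, genre, rating FROM movies WHERE (genre = 'Horror' OR genre = 'Animation') AND rating > 6.3

Result:
id | genre     | rating
---+-----------+-------
5  | Horror    | 9.2   
7  | Horror    | 8.1   
8  | Animation | 7.6   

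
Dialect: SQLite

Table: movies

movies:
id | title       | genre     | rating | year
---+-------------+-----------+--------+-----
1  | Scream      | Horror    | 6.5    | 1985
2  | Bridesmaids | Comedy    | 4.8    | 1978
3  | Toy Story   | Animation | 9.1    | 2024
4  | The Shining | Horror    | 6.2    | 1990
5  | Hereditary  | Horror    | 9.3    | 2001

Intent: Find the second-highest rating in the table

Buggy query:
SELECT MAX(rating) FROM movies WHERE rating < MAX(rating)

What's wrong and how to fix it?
Bug: MAX(rating) on the right of the comparison is an aggregate-in-WHERE error

Fix: Put the inner MAX in a scalar subquery

Corrected query:
SELECT MAX(rating) FROM movies WHERE rating < (SELECT MAX(rating) FROM movies)

Result:
MAX(rating)
-----------
9.1        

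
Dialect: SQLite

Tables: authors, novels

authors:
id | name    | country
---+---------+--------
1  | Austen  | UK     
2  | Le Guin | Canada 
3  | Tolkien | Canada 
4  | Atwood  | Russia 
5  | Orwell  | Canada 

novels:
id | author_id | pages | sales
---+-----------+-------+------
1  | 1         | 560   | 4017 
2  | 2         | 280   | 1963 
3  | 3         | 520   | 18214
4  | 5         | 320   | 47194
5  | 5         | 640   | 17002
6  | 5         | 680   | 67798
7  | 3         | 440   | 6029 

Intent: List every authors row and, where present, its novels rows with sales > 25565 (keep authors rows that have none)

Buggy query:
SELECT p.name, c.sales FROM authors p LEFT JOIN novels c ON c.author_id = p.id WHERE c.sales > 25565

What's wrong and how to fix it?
Bug: A WHERE condition on the right-hand table after LEFT JOIN drops unmatched parents

Fix: Put 'c.sales > 25565' in the JOIN's ON clause instead of WHERE

Corrected query:
SELECT p.name, c.sales FROM authors p LEFT JOIN novels c ON c.author_id = p.id AND c.sales > 25565

Result:
name    | sales
--------+------
Austen  | NULL 
Le Guin | NULL 
Tolkien | NULL 
Atwood  | NULL 
Orwell  | 47194
Orwell  | 67798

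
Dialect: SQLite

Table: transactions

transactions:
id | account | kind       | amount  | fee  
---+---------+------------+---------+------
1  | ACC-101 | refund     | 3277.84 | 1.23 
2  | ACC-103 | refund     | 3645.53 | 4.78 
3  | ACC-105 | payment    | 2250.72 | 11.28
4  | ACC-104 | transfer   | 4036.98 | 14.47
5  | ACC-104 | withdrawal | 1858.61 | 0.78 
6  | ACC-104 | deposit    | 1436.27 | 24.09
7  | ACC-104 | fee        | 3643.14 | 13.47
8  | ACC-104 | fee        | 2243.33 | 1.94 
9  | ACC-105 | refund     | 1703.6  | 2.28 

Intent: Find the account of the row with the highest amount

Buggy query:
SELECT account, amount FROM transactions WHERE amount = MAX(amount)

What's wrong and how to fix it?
Bug: MAX(amount) is an aggregate and cannot be used directly in WHERE

Fix: Use a subquery: WHERE amount = (SELECT MAX(amount) FROM transactions)

Corrected query:
SELECT account, amount FROM transactions WHERE amount = (SELECT MAX(amount) FROM transactions)

Result:
account | amount 
--------+--------
ACC-104 | 4036.98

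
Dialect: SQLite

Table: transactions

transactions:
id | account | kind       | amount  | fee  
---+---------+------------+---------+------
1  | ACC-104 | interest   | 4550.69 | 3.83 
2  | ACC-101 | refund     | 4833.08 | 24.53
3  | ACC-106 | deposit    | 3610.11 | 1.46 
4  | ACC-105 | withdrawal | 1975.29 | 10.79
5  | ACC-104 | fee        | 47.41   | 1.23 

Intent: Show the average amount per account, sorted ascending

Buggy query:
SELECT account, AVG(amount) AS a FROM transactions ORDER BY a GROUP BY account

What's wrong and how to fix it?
Bug: GROUP BY must precede ORDER BY

Fix: Move ORDER BY to the end, after GROUP BY

Corrected query:
SELECT account, AVG(amount) AS a FROM transactions GROUP BY account ORDER BY a

Result:
account | a      
--------+--------
ACC-105 | 1975.29
ACC-104 | 2299.05
ACC-106 | 3610.11
ACC-101 | 4833.08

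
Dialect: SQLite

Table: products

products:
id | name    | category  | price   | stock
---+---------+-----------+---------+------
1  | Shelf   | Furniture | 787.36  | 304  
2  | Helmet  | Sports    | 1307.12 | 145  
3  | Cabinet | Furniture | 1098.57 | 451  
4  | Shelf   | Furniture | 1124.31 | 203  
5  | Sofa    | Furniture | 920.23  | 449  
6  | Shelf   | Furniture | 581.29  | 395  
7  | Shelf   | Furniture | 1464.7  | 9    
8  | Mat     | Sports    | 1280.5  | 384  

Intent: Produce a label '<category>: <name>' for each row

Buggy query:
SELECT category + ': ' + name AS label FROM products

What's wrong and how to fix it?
Bug: '+' is numeric addition; on text columns SQLite converts them to 0 instead of concatenating

Fix: Use the || operator for string concatenation

Corrected query:
SELECT category || ': ' || name AS label FROM products

Result:
label             
------------------
Furniture: Shelf  
Sports: Helmet    
Furniture: Cabinet
Furniture: Shelf  
Furniture: Sofa   
Furniture: Shelf  
Furniture: Shelf  
Sports: Mat       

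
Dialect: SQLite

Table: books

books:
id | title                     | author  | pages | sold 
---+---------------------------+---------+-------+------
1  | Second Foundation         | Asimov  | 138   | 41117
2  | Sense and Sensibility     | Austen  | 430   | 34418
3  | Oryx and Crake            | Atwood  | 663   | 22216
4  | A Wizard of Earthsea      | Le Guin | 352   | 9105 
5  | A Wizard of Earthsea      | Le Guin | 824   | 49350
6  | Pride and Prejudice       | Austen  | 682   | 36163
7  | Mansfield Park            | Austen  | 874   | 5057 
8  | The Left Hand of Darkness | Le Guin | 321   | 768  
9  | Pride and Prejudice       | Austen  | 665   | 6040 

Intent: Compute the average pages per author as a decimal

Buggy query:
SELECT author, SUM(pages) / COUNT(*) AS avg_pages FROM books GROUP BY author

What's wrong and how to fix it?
Bug: Both operands are integers, so '/' performs integer division and truncates

Fix: Cast one side to REAL so the division keeps the fractional part

Corrected query:
SELECT author, SUM(pages) * 1.0 / COUNT(*) AS avg_pages FROM books GROUP BY author

Result:
author  | avg_pages
--------+----------
Asimov  | 138      
Atwood  | 663      
Austen  | 662.75   
Le Guin | 499      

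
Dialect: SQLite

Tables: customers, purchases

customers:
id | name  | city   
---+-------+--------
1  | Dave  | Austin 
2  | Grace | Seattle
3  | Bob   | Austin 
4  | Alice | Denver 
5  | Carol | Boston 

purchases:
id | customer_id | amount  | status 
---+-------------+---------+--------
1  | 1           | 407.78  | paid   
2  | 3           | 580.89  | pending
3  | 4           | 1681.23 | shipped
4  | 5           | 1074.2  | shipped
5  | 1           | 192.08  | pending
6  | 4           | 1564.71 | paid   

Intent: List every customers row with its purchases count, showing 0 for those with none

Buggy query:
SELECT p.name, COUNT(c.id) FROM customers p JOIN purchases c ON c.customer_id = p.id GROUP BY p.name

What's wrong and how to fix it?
Bug: An inner join excludes parents with zero children

Fix: Switch to LEFT JOIN to retain unmatched parent rows

Corrected query:
SELECT p.name, COUNT(c.id) FROM customers p LEFT JOIN purchases c ON c.customer_id = p.id GROUP BY p.name

Result:
name  | COUNT(c.id)
------+------------
Alice | 2          
Bob   | 1          
Carol | 1          
Dave  | 2          
Grace | 0          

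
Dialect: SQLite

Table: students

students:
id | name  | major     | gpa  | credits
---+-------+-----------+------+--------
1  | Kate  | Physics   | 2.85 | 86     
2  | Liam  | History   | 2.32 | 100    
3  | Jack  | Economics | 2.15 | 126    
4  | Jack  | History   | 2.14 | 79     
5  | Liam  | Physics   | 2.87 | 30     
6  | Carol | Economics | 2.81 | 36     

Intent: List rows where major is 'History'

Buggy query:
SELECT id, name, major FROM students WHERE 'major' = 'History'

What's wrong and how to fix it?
Bug: 'major' in single quotes is a string literal, not the column; the comparison is literal-vs-literal and never true

Fix: Remove the quotes around the column name (or use double quotes for an identifier)

Corrected query:
SELECT id, name, major FROM students WHERE major = 'History'

Result:
id | name | major  
---+------+--------
2  | Liam | History
4  | Jack | History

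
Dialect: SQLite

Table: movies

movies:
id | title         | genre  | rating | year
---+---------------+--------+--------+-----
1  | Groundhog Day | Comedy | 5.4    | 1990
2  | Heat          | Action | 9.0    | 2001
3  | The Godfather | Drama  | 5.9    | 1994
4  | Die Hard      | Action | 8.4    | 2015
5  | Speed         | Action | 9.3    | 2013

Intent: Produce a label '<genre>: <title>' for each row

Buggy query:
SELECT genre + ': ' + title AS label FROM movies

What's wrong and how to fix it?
Bug: SQLite uses || for string concatenation; + coerces text to numbers (yielding 0)

Fix: Use the || operator for string concatenation

Corrected query:
SELECT genre || ': ' || title AS label FROM movies

Result:
label                
---------------------
Comedy: Groundhog Day
Action: Heat         
Drama: The Godfather 
Action: Die Hard     
Action: Speed        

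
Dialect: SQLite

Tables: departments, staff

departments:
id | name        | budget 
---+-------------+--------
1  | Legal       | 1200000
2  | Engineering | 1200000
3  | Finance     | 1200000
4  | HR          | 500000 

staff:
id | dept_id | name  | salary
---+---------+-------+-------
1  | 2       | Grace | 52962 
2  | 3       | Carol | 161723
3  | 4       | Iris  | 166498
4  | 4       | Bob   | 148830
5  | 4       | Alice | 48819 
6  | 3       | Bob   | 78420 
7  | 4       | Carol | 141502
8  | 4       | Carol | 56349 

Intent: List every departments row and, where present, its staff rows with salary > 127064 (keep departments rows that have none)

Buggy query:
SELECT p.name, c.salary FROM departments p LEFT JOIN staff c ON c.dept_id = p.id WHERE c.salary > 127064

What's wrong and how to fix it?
Bug: A WHERE condition on the right-hand table after LEFT JOIN drops unmatched parents

Fix: Put 'c.salary > 127064' in the JOIN's ON clause instead of WHERE

Corrected query:
SELECT p.name, c.salary FROM departments p LEFT JOIN staff c ON c.dept_id = p.id AND c.salary > 127064

Result:
name        | salary
------------+-------
Legal       | NULL  
Engineering | NULL  
Finance     | 161723
HR          | 141502
HR          | 148830
HR          | 166498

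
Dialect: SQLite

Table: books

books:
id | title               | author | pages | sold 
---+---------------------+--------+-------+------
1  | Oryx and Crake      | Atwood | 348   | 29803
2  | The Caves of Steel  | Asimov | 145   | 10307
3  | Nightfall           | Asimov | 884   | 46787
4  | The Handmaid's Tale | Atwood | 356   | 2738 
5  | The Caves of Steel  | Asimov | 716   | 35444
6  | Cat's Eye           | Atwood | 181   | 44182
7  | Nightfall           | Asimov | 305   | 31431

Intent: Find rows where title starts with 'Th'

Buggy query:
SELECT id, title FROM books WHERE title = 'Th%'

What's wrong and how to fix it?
Bug: '=' compares the literal string including the % character; pattern matching needs LIKE

Fix: Replace '=' with LIKE so 'Th%' is treated as a pattern

Corrected query:
SELECT id, title FROM books WHERE title LIKE 'Th%'

Result:
id | title              
---+--------------------
2  | The Caves of Steel 
4  | The Handmaid's Tale
5  | The Caves of Steel 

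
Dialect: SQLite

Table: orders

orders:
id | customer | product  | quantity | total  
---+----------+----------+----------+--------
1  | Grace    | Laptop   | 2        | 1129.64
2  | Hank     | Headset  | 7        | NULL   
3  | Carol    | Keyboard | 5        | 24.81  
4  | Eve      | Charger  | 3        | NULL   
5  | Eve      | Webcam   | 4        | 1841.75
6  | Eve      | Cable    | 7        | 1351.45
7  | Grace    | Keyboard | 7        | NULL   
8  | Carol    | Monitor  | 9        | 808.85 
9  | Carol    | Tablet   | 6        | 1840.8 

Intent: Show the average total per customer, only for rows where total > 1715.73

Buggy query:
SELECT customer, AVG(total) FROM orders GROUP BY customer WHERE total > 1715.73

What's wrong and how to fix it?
Bug: WHERE cannot follow GROUP BY

Fix: Move the WHERE clause before GROUP BY

Corrected query:
SELECT customer, AVG(total) FROM orders WHERE total > 1715.73 GROUP BY customer

Result:
customer | AVG(total)
---------+-----------
Carol    | 1840.8    
Eve      | 1841.75   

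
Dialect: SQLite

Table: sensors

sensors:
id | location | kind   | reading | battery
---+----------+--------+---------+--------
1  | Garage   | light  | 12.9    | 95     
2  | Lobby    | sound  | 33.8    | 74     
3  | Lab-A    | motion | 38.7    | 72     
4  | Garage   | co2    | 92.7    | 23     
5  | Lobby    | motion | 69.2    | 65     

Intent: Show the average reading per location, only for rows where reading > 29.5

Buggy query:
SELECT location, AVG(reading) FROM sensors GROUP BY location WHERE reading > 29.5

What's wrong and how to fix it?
Bug: Row-level WHERE must come before GROUP BY in the clause order

Fix: Place WHERE between FROM and GROUP BY

Corrected query:
SELECT location, AVG(reading) FROM sensors WHERE reading > 29.5 GROUP BY location

Result:
location | AVG(reading)
---------+-------------
Garage   | 92.7        
Lab-A    | 38.7        
Lobby    | 51.5        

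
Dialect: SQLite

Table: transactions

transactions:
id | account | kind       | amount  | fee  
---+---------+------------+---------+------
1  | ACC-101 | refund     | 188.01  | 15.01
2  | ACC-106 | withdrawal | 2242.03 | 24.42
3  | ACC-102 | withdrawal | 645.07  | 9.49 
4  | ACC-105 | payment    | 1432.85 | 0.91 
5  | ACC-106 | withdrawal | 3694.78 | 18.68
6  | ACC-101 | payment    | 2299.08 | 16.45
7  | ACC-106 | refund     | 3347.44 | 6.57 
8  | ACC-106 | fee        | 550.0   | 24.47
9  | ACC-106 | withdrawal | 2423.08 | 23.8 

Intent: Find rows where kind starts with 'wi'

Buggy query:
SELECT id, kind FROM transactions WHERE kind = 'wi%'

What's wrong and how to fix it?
Bug: '=' compares the literal string including the % character; pattern matching needs LIKE

Fix: Use LIKE for wildcard pattern matching

Corrected query:
SELECT id, kind FROM transactions WHERE kind LIKE 'wi%'

Result:
id | kind      
---+-----------
2  | withdrawal
3  | withdrawal
5  | withdrawal
9  | withdrawal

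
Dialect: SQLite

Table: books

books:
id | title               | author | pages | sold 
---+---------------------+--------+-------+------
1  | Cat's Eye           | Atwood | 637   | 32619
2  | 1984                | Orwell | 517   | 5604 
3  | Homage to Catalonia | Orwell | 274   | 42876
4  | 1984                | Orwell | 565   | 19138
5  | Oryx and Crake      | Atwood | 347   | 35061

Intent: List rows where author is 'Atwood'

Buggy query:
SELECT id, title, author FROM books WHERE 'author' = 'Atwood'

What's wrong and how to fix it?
Bug: Single quotes denote string literals in SQL; the column name is being compared as a constant string

Fix: Remove the quotes around the column name (or use double quotes for an identifier)

Corrected query:
SELECT id, title, author FROM books WHERE author = 'Atwood'

Result:
id | title          | author
---+----------------+-------
1  | Cat's Eye      | Atwood
5  | Oryx and Crake | Atwood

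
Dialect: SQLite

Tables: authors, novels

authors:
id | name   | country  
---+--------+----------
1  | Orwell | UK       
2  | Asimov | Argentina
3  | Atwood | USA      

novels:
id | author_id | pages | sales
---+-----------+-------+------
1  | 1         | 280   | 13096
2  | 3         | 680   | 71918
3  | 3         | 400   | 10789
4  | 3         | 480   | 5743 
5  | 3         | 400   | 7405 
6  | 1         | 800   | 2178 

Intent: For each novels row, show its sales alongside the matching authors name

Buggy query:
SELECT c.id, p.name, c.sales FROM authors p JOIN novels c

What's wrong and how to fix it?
Bug: Missing join condition: each novels row is matched to all authors rows instead of just its own

Fix: Specify the join condition linking the foreign key to the parent id

Corrected query:
SELECT c.id, p.name, c.sales FROM authors p JOIN novels c ON c.author_id = p.id

Result:
id | name   | sales
---+--------+------
1  | Orwell | 13096
2  | Atwood | 71918
3  | Atwood | 10789
4  | Atwood | 5743 
5  | Atwood | 7405 
6  | Orwell | 2178 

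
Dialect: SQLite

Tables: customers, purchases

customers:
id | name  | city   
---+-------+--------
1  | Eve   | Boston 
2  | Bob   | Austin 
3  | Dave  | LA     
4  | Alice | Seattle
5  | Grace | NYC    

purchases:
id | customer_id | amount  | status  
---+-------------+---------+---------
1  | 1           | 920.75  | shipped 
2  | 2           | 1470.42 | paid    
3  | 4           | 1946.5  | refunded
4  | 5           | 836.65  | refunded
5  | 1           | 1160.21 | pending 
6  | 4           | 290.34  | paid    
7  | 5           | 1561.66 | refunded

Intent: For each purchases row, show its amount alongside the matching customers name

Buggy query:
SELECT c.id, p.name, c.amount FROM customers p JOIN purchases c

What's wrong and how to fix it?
Bug: Missing join condition: each purchases row is matched to all customers rows instead of just its own

Fix: Add ON c.customer_id = p.id to the JOIN

Corrected query:
SELECT c.id, p.name, c.amount FROM customers p JOIN purchases c ON c.customer_id = p.id

Result:
id | name  | amount 
---+-------+--------
1  | Eve   | 920.75 
2  | Bob   | 1470.42
3  | Alice | 1946.5 
4  | Grace | 836.65 
5  | Eve   | 1160.21
6  | Alice | 290.34 
7  | Grace | 1561.66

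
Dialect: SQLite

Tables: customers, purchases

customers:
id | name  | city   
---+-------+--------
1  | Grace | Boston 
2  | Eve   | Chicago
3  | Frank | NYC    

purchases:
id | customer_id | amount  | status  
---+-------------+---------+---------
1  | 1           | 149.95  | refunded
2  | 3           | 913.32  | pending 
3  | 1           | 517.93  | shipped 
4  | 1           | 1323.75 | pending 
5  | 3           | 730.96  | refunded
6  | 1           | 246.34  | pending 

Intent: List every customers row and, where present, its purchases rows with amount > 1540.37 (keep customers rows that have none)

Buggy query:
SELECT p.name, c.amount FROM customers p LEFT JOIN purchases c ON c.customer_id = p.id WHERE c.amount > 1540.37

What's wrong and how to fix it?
Bug: A WHERE condition on the right-hand table after LEFT JOIN drops unmatched parents

Fix: Put 'c.amount > 1540.37' in the JOIN's ON clause instead of WHERE

Corrected query:
SELECT p.name, c.amount FROM customers p LEFT JOIN purchases c ON c.customer_id = p.id AND c.amount > 1540.37

Result:
name  | amount
------+-------
Grace | NULL  
Eve   | NULL  
Frank | NULL  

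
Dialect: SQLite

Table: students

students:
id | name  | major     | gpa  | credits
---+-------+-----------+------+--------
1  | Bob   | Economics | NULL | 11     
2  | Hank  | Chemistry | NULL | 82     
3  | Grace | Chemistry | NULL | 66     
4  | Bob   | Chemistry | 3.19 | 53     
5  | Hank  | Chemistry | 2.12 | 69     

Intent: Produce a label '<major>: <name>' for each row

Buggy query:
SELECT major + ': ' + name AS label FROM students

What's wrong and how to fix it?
Bug: '+' is numeric addition; on text columns SQLite converts them to 0 instead of concatenating

Fix: Use the || operator for string concatenation

Corrected query:
SELECT major || ': ' || name AS label FROM students

Result:
label           
----------------
Economics: Bob  
Chemistry: Hank 
Chemistry: Grace
Chemistry: Bob  
Chemistry: Hank 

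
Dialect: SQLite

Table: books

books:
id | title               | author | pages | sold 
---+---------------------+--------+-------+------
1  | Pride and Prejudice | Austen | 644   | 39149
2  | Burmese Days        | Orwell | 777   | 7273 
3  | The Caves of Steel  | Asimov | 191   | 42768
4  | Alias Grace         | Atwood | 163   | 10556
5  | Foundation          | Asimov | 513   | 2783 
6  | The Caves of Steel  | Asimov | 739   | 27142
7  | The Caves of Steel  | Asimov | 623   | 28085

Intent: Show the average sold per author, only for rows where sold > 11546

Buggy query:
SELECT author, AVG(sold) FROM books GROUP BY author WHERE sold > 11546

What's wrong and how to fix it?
Bug: WHERE cannot follow GROUP BY

Fix: Move the WHERE clause before GROUP BY

Corrected query:
SELECT author, AVG(sold) FROM books WHERE sold > 11546 GROUP BY author

Result:
author | AVG(sold)
-------+----------
Asimov | 32665    
Austen | 39149    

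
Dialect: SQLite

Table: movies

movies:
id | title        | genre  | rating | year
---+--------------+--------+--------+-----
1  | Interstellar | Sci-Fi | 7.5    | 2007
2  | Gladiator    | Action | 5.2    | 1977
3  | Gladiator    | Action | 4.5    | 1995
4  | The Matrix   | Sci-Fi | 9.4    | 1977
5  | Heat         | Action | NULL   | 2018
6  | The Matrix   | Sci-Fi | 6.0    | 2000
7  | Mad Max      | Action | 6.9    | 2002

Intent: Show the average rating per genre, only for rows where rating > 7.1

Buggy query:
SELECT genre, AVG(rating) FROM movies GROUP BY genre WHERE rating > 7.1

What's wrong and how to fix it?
Bug: Row-level WHERE must come before GROUP BY in the clause order

Fix: Move the WHERE clause before GROUP BY

Corrected query:
SELECT genre, AVG(rating) FROM movies WHERE rating > 7.1 GROUP BY genre

Result:
genre  | AVG(rating)
-------+------------
Sci-Fi | 8.45       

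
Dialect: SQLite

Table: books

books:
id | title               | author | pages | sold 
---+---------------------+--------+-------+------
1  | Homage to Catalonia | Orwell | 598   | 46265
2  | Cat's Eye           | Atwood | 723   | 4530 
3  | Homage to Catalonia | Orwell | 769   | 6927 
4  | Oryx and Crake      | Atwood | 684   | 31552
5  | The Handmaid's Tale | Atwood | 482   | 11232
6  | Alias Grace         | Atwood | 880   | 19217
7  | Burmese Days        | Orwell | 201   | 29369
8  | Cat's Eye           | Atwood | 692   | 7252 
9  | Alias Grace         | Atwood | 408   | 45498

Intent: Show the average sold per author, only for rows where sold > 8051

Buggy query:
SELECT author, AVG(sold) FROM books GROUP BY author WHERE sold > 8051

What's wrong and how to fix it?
Bug: Row-level WHERE must come before GROUP BY in the clause order

Fix: Move the WHERE clause before GROUP BY

Corrected query:
SELECT author, AVG(sold) FROM books WHERE sold > 8051 GROUP BY author

Result:
author | AVG(sold)
-------+----------
Atwood | 26874.75 
Orwell | 37817    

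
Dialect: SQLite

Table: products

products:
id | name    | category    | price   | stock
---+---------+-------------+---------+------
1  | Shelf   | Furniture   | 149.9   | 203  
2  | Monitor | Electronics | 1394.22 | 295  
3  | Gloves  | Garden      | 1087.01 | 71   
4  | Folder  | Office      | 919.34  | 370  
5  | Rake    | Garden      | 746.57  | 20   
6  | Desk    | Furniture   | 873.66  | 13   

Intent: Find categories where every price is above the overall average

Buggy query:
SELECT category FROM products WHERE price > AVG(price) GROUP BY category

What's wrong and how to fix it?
Bug: AVG() is an aggregate; it can't sit directly in WHERE

Fix: Compute the overall average in a scalar subquery and compare each group's MIN against it in HAVING

Corrected query:
SELECT category FROM products GROUP BY category HAVING MIN(price) > (SELECT AVG(price) FROM products)

Result:
category   
-----------
Electronics
Office     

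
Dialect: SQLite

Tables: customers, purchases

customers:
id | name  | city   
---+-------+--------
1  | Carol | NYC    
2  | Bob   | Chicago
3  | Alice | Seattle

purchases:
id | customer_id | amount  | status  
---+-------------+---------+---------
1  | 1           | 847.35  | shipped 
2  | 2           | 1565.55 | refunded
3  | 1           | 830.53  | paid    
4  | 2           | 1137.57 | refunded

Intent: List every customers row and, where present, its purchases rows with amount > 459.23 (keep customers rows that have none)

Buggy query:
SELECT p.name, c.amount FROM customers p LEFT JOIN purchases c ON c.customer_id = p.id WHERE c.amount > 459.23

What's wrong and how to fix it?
Bug: Filtering c.amount in WHERE discards the NULL rows produced by LEFT JOIN, turning it into an inner join

Fix: Move the right-table condition into the ON clause so unmatched parents are kept

Corrected query:
SELECT p.name, c.amount FROM customers p LEFT JOIN purchases c ON c.customer_id = p.id AND c.amount > 459.23

Result:
name  | amount 
------+--------
Carol | 830.53 
Carol | 847.35 
Bob   | 1137.57
Bob   | 1565.55
Alice | NULL   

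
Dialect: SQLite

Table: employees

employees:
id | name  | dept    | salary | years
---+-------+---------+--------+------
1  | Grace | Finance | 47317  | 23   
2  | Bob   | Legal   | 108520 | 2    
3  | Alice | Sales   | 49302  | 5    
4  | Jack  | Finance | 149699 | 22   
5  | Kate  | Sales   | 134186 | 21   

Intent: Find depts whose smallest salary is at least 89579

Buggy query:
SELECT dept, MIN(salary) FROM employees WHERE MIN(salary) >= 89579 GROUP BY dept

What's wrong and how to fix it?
Bug: Aggregates like MIN are computed per group after WHERE runs

Fix: Replace WHERE with HAVING after the GROUP BY

Corrected query:
SELECT dept, MIN(salary) FROM employees GROUP BY dept HAVING MIN(salary) >= 89579

Result:
dept  | MIN(salary)
------+------------
Legal | 108520     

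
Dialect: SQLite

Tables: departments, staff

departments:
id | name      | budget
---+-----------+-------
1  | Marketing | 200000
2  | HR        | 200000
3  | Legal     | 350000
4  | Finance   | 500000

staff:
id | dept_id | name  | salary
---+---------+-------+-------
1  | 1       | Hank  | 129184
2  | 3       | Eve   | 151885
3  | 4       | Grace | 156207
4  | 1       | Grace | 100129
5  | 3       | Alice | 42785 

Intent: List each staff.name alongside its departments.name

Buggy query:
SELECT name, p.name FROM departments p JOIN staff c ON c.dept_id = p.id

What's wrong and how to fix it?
Bug: 'name' exists in both joined tables, so the database can't tell which one is meant

Fix: Qualify the column with its table alias (c.name)

Corrected query:
SELECT c.name, p.name FROM departments p JOIN staff c ON c.dept_id = p.id

Result:
name  | name     
------+----------
Hank  | Marketing
Eve   | Legal    
Grace | Finance  
Grace | Marketing
Alice | Legal    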